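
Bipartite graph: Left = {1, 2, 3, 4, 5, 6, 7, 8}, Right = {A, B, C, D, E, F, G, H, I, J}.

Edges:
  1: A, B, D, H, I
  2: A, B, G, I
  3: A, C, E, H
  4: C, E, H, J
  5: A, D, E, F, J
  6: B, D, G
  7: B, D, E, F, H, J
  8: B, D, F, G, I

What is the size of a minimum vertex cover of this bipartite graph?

A maximum matching has 8 edges (e.g. 1–H, 2–I, 3–C, 4–E, 5–A, 6–B, 7–J, 8–G).
By König's theorem the minimum vertex cover has the same size. One such cover is {1, 2, 3, 4, 5, 6, 7, 8}.

8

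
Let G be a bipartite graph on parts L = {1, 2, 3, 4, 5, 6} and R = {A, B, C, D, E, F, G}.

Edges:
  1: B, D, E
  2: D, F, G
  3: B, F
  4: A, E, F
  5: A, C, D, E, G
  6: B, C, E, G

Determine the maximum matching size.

6

A valid assignment of size 6: 1→E, 2→D, 3→F, 4→A, 5→G, 6→B.
This saturates every left vertex, so 6 is the maximum.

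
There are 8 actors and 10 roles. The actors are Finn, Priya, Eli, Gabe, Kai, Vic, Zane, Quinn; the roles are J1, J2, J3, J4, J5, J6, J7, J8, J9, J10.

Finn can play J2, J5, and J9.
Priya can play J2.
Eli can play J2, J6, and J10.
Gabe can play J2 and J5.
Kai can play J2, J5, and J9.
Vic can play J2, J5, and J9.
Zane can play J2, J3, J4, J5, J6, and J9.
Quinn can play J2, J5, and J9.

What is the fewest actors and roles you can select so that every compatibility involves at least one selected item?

5

A maximum matching has 5 edges (e.g. Finn–J9, Priya–J2, Eli–J10, Gabe–J5, Zane–J6).
By König's theorem the minimum vertex cover has the same size. One such cover is {Eli, Zane, J2, J5, J9}.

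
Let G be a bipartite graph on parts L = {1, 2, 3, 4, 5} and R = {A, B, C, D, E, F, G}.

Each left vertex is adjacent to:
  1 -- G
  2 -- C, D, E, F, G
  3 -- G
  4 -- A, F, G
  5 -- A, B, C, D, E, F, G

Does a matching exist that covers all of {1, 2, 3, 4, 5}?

No

The set {1, 3} has only 1 neighbour ({G}), so by Hall's theorem at most 4 of the 5 left vertices can be matched.
Hence no matching covers every left vertex.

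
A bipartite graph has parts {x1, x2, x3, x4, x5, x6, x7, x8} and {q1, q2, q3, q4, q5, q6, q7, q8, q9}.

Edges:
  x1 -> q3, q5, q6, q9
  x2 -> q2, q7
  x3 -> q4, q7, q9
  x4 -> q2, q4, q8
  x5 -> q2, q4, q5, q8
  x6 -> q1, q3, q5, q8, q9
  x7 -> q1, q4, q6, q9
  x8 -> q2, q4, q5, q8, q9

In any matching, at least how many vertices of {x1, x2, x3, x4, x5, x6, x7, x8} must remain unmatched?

One maximum matching: x1-q6, x2-q2, x3-q7, x4-q8, x5-q5, x6-q1, x7-q4, x8-q9.
All 8 left vertices are matched, so no larger matching exists.
That matches 8 of the 8, leaving 0 unmatched; no matching can do better.

0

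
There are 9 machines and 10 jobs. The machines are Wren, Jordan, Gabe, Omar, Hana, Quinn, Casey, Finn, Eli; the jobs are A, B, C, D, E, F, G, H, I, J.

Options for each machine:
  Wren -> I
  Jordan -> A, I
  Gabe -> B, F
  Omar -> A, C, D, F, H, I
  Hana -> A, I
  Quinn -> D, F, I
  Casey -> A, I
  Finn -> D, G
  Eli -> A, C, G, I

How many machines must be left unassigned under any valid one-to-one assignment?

For example, pair Wren-I, Jordan-A, Gabe-B, Omar-H, Quinn-F, Finn-G, Eli-C.
The set {Wren, Jordan, Hana, Casey} has only 2 neighbours ({A, I}), so by Hall's theorem at most 7 of the 9 machines can be matched.
That matches 7 of the 9, leaving 2 unmatched; no matching can do better.

2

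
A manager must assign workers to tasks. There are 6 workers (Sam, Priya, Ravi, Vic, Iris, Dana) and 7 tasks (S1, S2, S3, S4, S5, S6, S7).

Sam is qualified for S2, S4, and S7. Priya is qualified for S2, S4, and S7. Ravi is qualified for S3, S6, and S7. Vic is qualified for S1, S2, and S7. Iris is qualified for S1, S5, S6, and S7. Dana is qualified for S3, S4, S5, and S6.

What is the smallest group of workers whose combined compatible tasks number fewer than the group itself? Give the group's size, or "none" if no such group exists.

A matching saturating every worker exists, for instance Sam→S7, Priya→S2, Ravi→S3, Vic→S1, Iris→S6, Dana→S4.
By Hall's marriage theorem, this means |N(S)| ≥ |S| for every subset S, so no violating subset exists.

none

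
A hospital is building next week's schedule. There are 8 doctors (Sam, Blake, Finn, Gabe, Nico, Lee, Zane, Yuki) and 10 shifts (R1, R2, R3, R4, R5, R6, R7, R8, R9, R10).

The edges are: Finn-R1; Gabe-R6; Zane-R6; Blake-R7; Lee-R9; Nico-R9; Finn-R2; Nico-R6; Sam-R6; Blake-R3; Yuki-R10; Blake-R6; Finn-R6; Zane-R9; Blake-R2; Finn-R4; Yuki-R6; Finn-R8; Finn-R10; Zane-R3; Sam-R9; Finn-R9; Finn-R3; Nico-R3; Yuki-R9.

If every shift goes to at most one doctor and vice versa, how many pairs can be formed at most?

For example, pair Sam–R9, Blake–R7, Finn–R2, Gabe–R6, Nico–R3, Yuki–R10.
The set {Sam, Gabe, Nico, Lee, Zane} has only 3 neighbours ({R3, R6, R9}), so by Hall's theorem at most 6 of the 8 doctors can be matched.

6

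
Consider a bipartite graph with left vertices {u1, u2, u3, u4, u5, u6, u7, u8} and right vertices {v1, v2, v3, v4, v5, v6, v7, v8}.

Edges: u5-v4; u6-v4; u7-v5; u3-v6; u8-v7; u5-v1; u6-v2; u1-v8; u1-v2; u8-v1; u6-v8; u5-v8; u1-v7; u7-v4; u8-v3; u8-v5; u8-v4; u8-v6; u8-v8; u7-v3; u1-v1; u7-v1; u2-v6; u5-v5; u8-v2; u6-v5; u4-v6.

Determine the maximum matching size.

6

A valid assignment of size 6: u1-v7, u2-v6, u5-v1, u6-v2, u7-v4, u8-v8.
The set {u2, u3, u4} has only 1 neighbour ({v6}), so by Hall's theorem at most 6 of the 8 left vertices can be matched.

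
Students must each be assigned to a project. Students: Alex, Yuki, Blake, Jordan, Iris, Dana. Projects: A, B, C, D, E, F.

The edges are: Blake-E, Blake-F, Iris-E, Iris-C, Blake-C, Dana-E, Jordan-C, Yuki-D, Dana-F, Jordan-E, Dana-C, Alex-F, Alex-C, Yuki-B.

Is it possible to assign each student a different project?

The set {Alex, Blake, Jordan, Iris, Dana} has only 3 neighbours ({C, E, F}), so by Hall's theorem at most 4 of the 6 students can be matched.
Hence no matching covers every student.

No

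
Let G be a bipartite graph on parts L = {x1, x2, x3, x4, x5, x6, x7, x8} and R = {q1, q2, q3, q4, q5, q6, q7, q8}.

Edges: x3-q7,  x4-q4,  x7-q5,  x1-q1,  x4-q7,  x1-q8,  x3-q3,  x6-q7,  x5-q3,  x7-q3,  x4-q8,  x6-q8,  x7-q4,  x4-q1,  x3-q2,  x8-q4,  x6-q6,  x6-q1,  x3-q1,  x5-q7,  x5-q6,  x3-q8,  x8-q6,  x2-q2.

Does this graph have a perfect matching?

For example, pair x1–q8, x2–q2, x3–q1, x4–q4, x5–q3, x6–q7, x7–q5, x8–q6.
Every left vertex is matched, so this is a perfect matching.

Yes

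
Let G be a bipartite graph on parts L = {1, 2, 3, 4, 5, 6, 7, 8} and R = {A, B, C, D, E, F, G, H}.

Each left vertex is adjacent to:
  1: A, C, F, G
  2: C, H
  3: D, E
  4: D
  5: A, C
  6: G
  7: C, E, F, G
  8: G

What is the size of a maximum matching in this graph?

7

One maximum matching: 1→F, 2→H, 3→E, 4→D, 5→A, 6→G, 7→C.
The set {6, 8} has only 1 neighbour ({G}), so by Hall's theorem at most 7 of the 8 left vertices can be matched.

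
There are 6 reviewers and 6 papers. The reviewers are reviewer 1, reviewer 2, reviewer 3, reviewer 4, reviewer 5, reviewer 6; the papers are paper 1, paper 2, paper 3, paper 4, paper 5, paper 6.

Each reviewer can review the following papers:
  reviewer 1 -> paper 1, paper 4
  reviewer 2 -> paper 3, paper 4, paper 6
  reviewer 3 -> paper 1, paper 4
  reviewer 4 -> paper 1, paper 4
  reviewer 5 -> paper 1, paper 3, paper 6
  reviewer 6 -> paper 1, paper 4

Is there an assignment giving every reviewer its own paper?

No

The set {reviewer 1, reviewer 3, reviewer 4, reviewer 6} has only 2 neighbours ({paper 1, paper 4}), so by Hall's theorem at most 4 of the 6 reviewers can be matched.
Hence no matching covers every reviewer.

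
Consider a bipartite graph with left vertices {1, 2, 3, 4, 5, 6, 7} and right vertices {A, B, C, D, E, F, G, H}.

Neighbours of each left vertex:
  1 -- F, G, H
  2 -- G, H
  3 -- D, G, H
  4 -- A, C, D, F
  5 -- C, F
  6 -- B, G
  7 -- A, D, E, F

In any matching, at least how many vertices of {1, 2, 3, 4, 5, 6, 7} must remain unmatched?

A valid assignment of size 7: 1–G, 2–H, 3–D, 4–C, 5–F, 6–B, 7–E.
All 7 left vertices are matched, so no larger matching exists.
That matches 7 of the 7, leaving 0 unmatched; no matching can do better.

0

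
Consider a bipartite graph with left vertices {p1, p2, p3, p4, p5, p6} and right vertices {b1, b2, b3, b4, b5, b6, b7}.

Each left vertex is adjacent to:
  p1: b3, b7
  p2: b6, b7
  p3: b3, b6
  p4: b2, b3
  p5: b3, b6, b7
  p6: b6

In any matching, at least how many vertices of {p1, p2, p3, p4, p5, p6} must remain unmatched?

2

One maximum matching: p1→b7, p2→b6, p3→b3, p4→b2.
The set {p1, p2, p3, p5, p6} has only 3 neighbours ({b3, b6, b7}), so by Hall's theorem at most 4 of the 6 left vertices can be matched.
That matches 4 of the 6, leaving 2 unmatched; no matching can do better.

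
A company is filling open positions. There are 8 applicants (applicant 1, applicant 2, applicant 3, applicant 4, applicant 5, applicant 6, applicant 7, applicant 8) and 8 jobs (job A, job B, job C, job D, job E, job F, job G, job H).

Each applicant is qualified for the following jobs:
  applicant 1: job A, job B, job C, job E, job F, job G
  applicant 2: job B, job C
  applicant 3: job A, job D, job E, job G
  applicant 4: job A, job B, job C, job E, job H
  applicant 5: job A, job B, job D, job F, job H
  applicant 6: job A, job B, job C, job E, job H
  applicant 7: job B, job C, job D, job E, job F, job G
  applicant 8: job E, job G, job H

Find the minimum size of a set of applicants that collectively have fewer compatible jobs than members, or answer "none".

A matching saturating every applicant exists, for instance applicant 1→job F, applicant 2→job C, applicant 3→job A, applicant 4→job B, applicant 5→job D, applicant 6→job H, applicant 7→job E, applicant 8→job G.
By Hall's marriage theorem, this means |N(S)| ≥ |S| for every subset S, so no violating subset exists.

none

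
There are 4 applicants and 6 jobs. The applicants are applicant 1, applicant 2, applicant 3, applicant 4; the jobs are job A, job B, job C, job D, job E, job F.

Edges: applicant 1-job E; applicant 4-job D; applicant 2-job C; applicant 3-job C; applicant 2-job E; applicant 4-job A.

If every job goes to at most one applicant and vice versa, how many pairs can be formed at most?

3

A valid assignment of size 3: applicant 1→job E, applicant 2→job C, applicant 4→job A.
The set {applicant 1, applicant 2, applicant 3} has only 2 neighbours ({job C, job E}), so by Hall's theorem at most 3 of the 4 applicants can be matched.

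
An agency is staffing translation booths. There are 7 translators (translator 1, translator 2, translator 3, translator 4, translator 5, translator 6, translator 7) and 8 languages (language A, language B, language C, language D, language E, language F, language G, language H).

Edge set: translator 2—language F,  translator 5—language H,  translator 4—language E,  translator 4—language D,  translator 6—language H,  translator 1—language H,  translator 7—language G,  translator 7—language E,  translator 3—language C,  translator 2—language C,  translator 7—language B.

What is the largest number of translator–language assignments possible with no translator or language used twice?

5

A valid assignment of size 5: translator 1→language H, translator 2→language F, translator 3→language C, translator 4→language E, translator 7→language B.
The set {translator 1, translator 5, translator 6} has only 1 neighbour ({language H}), so by Hall's theorem at most 5 of the 7 translators can be matched.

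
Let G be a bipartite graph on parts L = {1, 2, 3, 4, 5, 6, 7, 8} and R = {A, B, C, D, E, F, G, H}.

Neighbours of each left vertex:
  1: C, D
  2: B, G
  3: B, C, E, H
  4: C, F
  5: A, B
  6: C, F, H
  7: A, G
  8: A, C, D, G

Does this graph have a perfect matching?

One maximum matching: 1–D, 2–B, 3–E, 4–F, 5–A, 6–H, 7–G, 8–C.
All 8 left vertices are covered.

Yes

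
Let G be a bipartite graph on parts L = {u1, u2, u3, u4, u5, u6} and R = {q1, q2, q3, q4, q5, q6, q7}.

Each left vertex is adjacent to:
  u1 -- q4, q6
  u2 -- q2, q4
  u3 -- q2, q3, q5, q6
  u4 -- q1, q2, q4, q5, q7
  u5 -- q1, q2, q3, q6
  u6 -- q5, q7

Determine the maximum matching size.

6

For example, pair u1-q6, u2-q2, u3-q5, u4-q4, u5-q3, u6-q7.
All 6 left vertices are matched, so no larger matching exists.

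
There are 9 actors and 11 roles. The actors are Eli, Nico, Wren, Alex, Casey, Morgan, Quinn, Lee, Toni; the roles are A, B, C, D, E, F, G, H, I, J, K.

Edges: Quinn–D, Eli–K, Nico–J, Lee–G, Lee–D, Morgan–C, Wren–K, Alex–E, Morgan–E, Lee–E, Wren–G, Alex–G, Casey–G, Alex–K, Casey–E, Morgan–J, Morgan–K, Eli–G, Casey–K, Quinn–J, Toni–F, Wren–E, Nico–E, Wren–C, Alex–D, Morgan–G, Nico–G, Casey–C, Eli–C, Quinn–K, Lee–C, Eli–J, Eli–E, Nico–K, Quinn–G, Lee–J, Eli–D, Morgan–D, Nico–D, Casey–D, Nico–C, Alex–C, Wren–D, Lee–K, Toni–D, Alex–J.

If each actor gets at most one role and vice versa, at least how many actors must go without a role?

A valid assignment of size 7: Eli→G, Nico→C, Wren→D, Alex→E, Casey→K, Morgan→J, Toni→F.
The set {Eli, Nico, Wren, Alex, Casey, Morgan, Quinn, Lee} has only 6 neighbours ({C, D, E, G, J, K}), so by Hall's theorem at most 7 of the 9 actors can be matched.
That matches 7 of the 9, leaving 2 unmatched; no matching can do better.

2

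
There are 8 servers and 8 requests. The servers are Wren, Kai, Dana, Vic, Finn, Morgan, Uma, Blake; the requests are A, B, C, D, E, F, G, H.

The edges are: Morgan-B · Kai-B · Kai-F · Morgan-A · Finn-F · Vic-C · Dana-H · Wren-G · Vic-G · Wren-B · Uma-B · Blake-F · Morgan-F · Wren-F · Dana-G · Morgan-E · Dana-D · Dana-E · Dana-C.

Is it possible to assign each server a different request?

The set {Kai, Finn, Uma, Blake} has only 2 neighbours ({B, F}), so by Hall's theorem at most 6 of the 8 servers can be matched.
Hence no matching covers every server.

No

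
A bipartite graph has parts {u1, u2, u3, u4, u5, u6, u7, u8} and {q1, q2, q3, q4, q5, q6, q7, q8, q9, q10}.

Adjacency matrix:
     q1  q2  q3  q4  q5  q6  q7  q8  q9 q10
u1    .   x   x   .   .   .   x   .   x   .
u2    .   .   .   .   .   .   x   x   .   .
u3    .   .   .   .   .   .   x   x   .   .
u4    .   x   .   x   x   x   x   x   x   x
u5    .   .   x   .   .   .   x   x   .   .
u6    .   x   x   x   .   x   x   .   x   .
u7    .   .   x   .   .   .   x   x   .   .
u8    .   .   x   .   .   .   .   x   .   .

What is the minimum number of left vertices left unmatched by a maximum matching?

2

A valid assignment of size 6: u1–q2, u2–q7, u3–q8, u4–q6, u5–q3, u6–q9.
The set {u2, u3, u5, u7, u8} has only 3 neighbours ({q3, q7, q8}), so by Hall's theorem at most 6 of the 8 left vertices can be matched.
That matches 6 of the 8, leaving 2 unmatched; no matching can do better.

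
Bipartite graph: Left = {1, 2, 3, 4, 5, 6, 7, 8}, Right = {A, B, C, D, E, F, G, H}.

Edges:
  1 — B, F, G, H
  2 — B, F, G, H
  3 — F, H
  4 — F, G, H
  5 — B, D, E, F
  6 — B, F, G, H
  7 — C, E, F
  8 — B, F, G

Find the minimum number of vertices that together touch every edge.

6

{5, 7, B, F, G, H} is a vertex cover of size 6: every edge has an endpoint in this set.
No smaller cover exists because 1–B, 2–G, 3–H, 4–F, 5–D, 7–E is a matching of size 6, and a cover must include an endpoint of each of these disjoint edges (König's theorem).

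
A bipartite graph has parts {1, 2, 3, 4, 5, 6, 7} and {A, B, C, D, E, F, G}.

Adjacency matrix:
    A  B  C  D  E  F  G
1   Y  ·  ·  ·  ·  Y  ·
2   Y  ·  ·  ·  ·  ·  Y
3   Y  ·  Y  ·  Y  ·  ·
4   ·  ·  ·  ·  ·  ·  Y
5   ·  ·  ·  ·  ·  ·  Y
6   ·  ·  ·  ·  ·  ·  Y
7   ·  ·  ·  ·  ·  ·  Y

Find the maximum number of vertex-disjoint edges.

4

A valid assignment of size 4: 1-F, 2-A, 3-E, 4-G.
The set {4, 5, 6, 7} has only 1 neighbour ({G}), so by Hall's theorem at most 4 of the 7 left vertices can be matched.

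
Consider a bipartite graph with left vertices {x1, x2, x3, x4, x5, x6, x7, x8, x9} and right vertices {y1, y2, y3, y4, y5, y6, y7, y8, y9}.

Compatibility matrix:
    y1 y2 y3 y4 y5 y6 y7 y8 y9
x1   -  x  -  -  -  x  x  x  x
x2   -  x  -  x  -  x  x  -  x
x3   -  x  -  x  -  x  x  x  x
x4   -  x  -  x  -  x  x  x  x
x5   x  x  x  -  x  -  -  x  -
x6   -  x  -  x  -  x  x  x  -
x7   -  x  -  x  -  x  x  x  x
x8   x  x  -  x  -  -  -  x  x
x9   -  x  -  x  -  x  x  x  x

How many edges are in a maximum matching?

8

One maximum matching: x1–y8, x2–y2, x3–y9, x4–y4, x5–y3, x6–y6, x7–y7, x8–y1.
The set {x1, x2, x3, x4, x6, x7, x9} has only 6 neighbours ({y2, y4, y6, y7, y8, y9}), so by Hall's theorem at most 8 of the 9 left vertices can be matched.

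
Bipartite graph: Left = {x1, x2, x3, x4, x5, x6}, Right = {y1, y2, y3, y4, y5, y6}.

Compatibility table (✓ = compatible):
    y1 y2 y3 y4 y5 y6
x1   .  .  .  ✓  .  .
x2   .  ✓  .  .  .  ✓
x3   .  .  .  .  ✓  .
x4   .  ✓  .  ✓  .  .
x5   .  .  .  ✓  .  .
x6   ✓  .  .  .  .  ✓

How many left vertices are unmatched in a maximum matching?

A valid assignment of size 5: x1→y4, x2→y6, x3→y5, x4→y2, x6→y1.
The set {x1, x5} has only 1 neighbour ({y4}), so by Hall's theorem at most 5 of the 6 left vertices can be matched.
That matches 5 of the 6, leaving 1 unmatched; no matching can do better.

1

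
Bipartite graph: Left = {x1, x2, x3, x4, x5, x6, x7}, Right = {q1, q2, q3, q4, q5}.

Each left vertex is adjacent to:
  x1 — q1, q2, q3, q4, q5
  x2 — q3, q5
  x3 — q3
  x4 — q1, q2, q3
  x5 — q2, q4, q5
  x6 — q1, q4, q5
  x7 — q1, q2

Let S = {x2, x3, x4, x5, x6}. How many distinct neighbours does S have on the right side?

5

The union of neighbours of {x2, x3, x4, x5, x6} is {q1, q2, q3, q4, q5}, which has 5 elements.
Since |N(S)| = 5 ≥ |S| = 5, Hall's condition holds for this subset.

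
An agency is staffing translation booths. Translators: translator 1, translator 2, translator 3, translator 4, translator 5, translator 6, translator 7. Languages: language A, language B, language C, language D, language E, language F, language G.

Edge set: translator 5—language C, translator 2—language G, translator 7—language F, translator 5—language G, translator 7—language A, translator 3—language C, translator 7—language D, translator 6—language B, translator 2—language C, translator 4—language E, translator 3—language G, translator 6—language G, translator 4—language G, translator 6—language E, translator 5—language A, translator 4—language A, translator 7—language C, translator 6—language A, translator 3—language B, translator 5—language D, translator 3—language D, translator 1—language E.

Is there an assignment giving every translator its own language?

Yes

One maximum matching: translator 1–language E, translator 2–language C, translator 3–language D, translator 4–language G, translator 5–language A, translator 6–language B, translator 7–language F.
All 7 translators are covered.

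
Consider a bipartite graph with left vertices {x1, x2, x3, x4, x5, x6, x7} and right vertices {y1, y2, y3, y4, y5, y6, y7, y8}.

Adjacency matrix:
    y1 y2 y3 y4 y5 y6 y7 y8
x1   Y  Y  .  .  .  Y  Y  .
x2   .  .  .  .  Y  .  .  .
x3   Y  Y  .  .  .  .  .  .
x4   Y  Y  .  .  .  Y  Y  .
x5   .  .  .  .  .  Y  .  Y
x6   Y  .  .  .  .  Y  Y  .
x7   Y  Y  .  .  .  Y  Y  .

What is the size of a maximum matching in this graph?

For example, pair x1→y6, x2→y5, x3→y2, x4→y1, x5→y8, x6→y7.
The set {x1, x3, x4, x6, x7} has only 4 neighbours ({y1, y2, y6, y7}), so by Hall's theorem at most 6 of the 7 left vertices can be matched.

6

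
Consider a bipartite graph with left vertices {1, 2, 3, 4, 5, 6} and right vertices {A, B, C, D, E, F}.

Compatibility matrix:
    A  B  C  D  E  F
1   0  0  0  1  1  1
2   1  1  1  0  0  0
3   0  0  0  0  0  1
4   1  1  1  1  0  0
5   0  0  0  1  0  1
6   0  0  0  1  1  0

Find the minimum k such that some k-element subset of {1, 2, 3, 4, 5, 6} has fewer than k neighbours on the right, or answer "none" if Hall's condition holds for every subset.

Take S = {1, 3, 5, 6}. Its neighbourhood is {D, E, F}, so |N(S)| = 3 < |S| = 4.
Every subset of size less than 4 has at least as many neighbours as members, so 4 is the minimum.

4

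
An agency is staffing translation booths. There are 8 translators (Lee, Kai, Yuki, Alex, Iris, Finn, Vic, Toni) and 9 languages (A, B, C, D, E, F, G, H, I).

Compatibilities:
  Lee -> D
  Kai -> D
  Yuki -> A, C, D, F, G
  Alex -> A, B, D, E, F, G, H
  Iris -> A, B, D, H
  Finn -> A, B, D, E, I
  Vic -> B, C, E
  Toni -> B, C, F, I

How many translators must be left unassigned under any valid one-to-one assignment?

A valid assignment of size 7: Lee→D, Yuki→A, Alex→G, Iris→H, Finn→I, Vic→E, Toni→B.
The set {Lee, Kai} has only 1 neighbour ({D}), so by Hall's theorem at most 7 of the 8 translators can be matched.
That matches 7 of the 8, leaving 1 unmatched; no matching can do better.

1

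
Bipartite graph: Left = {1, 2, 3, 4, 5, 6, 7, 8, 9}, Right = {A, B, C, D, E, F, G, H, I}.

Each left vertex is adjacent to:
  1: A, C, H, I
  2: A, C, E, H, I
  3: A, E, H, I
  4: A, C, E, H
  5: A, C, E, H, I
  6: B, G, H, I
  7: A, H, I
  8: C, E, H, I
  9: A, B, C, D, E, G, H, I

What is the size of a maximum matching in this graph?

7

A valid assignment of size 7: 1→I, 2→E, 3→H, 4→C, 5→A, 6→B, 9→G.
The set {1, 2, 3, 4, 5, 7, 8} has only 5 neighbours ({A, C, E, H, I}), so by Hall's theorem at most 7 of the 9 left vertices can be matched.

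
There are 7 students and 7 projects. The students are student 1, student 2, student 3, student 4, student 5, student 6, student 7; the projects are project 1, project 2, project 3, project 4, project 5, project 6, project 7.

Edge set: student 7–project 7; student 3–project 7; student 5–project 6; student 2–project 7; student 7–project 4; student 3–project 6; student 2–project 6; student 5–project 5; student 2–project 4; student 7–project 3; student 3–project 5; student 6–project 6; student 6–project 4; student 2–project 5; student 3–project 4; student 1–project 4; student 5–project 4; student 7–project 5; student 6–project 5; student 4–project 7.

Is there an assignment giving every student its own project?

The set {student 1, student 2, student 3, student 4, student 5, student 6} has only 4 neighbours ({project 4, project 5, project 6, project 7}), so by Hall's theorem at most 5 of the 7 students can be matched.
Hence no matching covers every student.

No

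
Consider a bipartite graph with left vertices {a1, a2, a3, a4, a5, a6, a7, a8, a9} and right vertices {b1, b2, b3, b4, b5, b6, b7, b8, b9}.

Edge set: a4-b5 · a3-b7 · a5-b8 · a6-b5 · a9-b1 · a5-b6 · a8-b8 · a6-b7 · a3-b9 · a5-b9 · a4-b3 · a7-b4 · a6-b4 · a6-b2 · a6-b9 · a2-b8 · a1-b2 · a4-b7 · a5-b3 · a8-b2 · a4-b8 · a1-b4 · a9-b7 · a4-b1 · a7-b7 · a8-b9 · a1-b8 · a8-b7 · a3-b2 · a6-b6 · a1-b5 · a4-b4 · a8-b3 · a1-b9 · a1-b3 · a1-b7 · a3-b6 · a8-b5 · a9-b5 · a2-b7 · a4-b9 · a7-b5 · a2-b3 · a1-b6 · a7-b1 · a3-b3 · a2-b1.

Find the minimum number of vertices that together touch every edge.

A maximum matching has 9 edges (e.g. a1–b7, a2–b3, a3–b2, a4–b9, a5–b6, a6–b4, a7–b1, a8–b8, a9–b5).
By König's theorem the minimum vertex cover has the same size. One such cover is {a1, a2, a3, a4, a5, a6, a7, a8, a9}.

9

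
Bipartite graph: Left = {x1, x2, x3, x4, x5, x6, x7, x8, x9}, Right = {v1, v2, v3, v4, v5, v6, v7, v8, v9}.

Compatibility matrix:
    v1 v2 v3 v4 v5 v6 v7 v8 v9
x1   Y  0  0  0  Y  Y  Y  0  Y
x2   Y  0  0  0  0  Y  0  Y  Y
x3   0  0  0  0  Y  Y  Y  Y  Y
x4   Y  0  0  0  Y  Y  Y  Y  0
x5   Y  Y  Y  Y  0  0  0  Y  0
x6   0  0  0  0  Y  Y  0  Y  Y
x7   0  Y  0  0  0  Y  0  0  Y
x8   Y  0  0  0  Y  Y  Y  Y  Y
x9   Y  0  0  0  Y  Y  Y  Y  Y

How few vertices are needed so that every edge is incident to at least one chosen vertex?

{x5, x7, v1, v5, v6, v7, v8, v9} is a vertex cover of size 8: every edge has an endpoint in this set.
No smaller cover exists because x1–v1, x2–v9, x3–v5, x4–v7, x5–v3, x6–v8, x7–v2, x8–v6 is a matching of size 8, and a cover must include an endpoint of each of these disjoint edges (König's theorem).

8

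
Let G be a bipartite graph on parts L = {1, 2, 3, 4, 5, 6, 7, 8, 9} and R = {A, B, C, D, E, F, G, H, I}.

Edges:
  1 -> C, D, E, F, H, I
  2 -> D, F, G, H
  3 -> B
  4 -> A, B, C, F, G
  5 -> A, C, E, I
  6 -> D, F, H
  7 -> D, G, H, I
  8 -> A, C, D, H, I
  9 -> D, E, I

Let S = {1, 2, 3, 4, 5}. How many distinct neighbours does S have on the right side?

The union of neighbours of {1, 2, 3, 4, 5} is {A, B, C, D, E, F, G, H, I}, which has 9 elements.
Since |N(S)| = 9 ≥ |S| = 5, Hall's condition holds for this subset.

9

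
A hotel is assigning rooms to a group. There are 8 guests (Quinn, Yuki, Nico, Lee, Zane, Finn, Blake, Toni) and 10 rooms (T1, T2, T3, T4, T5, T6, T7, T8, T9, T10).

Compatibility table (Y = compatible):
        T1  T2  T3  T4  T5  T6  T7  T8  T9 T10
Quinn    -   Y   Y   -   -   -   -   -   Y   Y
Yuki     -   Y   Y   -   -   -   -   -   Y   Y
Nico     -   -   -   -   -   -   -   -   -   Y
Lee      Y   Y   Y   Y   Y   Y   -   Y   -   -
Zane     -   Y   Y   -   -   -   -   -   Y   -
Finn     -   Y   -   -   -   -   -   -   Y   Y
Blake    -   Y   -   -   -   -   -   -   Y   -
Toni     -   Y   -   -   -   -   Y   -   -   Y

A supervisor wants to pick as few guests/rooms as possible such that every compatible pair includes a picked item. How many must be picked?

6

A maximum matching has 6 edges (e.g. Quinn–T2, Yuki–T3, Nico–T10, Lee–T4, Zane–T9, Toni–T7).
By König's theorem the minimum vertex cover has the same size. One such cover is {Lee, Toni, T2, T3, T9, T10}.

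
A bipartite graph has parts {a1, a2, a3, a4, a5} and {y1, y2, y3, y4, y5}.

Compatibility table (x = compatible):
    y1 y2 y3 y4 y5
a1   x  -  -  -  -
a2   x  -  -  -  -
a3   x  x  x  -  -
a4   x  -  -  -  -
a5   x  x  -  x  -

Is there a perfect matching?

The set {a1, a2, a4} has only 1 neighbour ({y1}), so by Hall's theorem at most 3 of the 5 left vertices can be matched.
Hence no matching covers every left vertex.

No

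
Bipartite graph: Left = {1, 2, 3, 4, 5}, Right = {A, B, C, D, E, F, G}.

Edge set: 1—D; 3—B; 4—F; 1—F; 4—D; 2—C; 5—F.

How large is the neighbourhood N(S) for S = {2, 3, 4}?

4

The union of neighbours of {2, 3, 4} is {B, C, D, F}, which has 4 elements.
Since |N(S)| = 4 ≥ |S| = 3, Hall's condition holds for this subset.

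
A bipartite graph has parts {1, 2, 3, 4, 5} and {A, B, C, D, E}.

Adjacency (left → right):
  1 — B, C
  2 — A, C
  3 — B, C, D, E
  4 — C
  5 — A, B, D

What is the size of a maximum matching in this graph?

For example, pair 1-B, 2-A, 3-E, 4-C, 5-D.
This saturates every left vertex, so 5 is the maximum.

5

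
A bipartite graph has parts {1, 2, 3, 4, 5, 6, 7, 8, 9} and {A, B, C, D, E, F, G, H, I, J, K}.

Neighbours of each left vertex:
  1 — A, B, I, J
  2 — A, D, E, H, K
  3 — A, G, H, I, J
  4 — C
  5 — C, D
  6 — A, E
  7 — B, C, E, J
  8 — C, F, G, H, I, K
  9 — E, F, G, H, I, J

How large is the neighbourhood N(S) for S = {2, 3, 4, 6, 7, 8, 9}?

11

The union of neighbours of {2, 3, 4, 6, 7, 8, 9} is {A, B, C, D, E, F, G, H, I, J, K}, which has 11 elements.
Since |N(S)| = 11 ≥ |S| = 7, Hall's condition holds for this subset.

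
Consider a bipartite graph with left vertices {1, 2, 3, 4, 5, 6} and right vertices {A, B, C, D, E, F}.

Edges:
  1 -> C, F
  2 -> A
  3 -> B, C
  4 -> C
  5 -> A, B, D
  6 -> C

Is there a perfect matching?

No

The set {4, 6} has only 1 neighbour ({C}), so by Hall's theorem at most 5 of the 6 left vertices can be matched.
Hence no matching covers every left vertex.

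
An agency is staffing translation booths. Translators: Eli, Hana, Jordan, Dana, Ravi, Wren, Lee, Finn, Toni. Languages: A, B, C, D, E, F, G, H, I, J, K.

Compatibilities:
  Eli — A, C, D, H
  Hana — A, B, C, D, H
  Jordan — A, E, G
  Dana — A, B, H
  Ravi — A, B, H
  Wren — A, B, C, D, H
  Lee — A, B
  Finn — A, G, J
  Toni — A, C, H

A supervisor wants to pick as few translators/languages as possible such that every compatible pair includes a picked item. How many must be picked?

7

The 7 edges Eli–C, Hana–D, Jordan–E, Dana–H, Ravi–B, Wren–A, Finn–J form a matching, so any vertex cover needs at least 7 vertices (one per matched edge).
Conversely {Jordan, Finn, A, B, C, D, H} meets every edge and has exactly 7 vertices, so 7 is optimal.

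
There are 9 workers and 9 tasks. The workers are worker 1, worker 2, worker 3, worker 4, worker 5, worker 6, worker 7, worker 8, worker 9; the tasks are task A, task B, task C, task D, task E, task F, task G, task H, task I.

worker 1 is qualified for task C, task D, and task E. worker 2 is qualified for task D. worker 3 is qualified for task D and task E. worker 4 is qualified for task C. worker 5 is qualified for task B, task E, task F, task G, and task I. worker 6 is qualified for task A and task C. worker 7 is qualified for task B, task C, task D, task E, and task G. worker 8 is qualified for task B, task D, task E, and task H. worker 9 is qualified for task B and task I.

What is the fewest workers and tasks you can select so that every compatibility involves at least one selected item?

The 8 edges worker 1–task C, worker 2–task D, worker 3–task E, worker 5–task F, worker 6–task A, worker 7–task G, worker 8–task H, worker 9–task I form a matching, so any vertex cover needs at least 8 vertices (one per matched edge).
Conversely {worker 5, worker 6, worker 7, worker 8, worker 9, task C, task D, task E} meets every edge and has exactly 8 vertices, so 8 is optimal.

8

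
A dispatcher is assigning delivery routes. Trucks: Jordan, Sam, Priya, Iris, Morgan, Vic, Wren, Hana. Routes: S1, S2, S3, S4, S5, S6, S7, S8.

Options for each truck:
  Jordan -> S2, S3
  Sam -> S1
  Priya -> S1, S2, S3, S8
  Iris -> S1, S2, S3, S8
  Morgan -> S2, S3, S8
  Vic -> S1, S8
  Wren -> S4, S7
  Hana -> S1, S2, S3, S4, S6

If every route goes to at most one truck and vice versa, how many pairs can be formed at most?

6

One maximum matching: Jordan-S3, Sam-S1, Priya-S8, Iris-S2, Wren-S4, Hana-S6.
The set {Jordan, Sam, Priya, Iris, Morgan, Vic} has only 4 neighbours ({S1, S2, S3, S8}), so by Hall's theorem at most 6 of the 8 trucks can be matched.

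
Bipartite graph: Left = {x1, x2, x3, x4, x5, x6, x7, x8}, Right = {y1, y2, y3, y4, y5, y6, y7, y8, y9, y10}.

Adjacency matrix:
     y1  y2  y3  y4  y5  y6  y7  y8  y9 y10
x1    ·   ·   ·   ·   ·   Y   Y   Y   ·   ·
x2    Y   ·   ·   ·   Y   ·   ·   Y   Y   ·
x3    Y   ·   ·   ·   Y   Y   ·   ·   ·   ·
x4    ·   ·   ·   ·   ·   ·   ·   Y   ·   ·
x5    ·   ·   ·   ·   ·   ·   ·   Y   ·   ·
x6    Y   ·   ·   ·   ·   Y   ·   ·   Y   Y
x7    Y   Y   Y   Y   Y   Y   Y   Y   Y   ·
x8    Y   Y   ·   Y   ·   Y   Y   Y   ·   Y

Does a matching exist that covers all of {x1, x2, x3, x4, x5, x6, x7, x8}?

No

The set {x4, x5} has only 1 neighbour ({y8}), so by Hall's theorem at most 7 of the 8 left vertices can be matched.
Hence no matching covers every left vertex.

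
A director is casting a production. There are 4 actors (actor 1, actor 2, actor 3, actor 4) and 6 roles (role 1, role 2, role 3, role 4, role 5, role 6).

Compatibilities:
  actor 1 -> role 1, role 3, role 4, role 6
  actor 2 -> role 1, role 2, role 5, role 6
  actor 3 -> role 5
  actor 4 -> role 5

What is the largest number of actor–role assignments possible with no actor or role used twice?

3

One maximum matching: actor 1–role 3, actor 2–role 1, actor 3–role 5.
The set {actor 3, actor 4} has only 1 neighbour ({role 5}), so by Hall's theorem at most 3 of the 4 actors can be matched.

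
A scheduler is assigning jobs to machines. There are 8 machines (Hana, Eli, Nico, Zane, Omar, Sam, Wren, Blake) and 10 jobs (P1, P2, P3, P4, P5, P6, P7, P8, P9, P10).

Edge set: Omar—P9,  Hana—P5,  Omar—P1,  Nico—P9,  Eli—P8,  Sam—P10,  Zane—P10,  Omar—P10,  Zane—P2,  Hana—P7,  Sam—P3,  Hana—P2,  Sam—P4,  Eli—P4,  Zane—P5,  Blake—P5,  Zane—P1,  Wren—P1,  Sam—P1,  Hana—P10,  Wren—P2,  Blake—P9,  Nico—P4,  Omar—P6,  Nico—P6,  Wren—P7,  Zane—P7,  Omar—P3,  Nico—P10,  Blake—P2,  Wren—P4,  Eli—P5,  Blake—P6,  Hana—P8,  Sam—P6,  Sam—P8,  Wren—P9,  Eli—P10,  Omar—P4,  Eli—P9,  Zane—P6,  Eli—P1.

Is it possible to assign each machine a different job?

Yes

For example, pair Hana→P8, Eli→P5, Nico→P10, Zane→P7, Omar→P1, Sam→P3, Wren→P2, Blake→P9.
All 8 machines are covered.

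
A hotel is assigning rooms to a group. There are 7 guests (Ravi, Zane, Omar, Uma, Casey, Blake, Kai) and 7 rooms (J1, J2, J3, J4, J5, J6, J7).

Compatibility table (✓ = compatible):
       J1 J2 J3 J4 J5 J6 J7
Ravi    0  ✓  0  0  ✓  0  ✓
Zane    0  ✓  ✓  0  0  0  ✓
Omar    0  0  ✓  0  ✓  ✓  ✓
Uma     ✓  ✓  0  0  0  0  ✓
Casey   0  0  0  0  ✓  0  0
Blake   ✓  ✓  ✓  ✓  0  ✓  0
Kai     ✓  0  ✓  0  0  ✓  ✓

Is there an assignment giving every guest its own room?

For example, pair Ravi-J2, Zane-J7, Omar-J6, Uma-J1, Casey-J5, Blake-J4, Kai-J3.
Every guest is matched, so this is a perfect matching.

Yes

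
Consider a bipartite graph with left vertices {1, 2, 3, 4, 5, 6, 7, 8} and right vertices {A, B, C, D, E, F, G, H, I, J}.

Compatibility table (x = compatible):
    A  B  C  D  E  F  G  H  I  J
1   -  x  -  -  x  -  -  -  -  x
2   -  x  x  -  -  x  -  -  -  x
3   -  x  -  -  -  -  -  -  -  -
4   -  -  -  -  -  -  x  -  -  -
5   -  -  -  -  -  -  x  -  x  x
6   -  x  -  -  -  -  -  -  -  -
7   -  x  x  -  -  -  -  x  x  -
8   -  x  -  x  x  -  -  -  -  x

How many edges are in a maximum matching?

A valid assignment of size 7: 1–J, 2–F, 3–B, 4–G, 5–I, 7–C, 8–E.
The set {3, 6} has only 1 neighbour ({B}), so by Hall's theorem at most 7 of the 8 left vertices can be matched.

7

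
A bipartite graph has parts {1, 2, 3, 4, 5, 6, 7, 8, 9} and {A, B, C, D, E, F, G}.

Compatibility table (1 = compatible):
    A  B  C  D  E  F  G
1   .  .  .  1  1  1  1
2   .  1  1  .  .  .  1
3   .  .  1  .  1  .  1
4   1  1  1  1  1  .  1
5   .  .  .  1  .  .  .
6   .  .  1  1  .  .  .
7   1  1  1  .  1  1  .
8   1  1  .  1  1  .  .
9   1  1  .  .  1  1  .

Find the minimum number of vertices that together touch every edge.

The 7 edges 1–F, 2–B, 3–E, 4–G, 5–D, 6–C, 7–A form a matching, so any vertex cover needs at least 7 vertices (one per matched edge).
Conversely {A, B, C, D, E, F, G} meets every edge and has exactly 7 vertices, so 7 is optimal.

7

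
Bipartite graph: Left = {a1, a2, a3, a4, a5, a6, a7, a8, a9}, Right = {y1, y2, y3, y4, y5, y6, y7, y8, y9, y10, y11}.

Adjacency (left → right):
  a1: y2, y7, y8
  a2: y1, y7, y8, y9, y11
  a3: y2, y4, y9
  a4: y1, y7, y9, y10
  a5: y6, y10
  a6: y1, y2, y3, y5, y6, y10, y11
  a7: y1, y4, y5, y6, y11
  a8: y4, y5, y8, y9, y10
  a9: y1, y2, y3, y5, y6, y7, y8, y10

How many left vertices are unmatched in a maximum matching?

0

One maximum matching: a1→y8, a2→y7, a3→y2, a4→y1, a5→y10, a6→y3, a7→y11, a8→y9, a9→y6.
All 9 left vertices are matched, so no larger matching exists.
That matches 9 of the 9, leaving 0 unmatched; no matching can do better.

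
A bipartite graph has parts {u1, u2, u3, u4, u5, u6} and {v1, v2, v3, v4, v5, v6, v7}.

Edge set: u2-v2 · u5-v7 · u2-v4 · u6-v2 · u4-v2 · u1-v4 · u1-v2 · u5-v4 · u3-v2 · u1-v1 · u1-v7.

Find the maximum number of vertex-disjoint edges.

A valid assignment of size 4: u1–v1, u2–v4, u3–v2, u5–v7.
The set {u3, u4, u6} has only 1 neighbour ({v2}), so by Hall's theorem at most 4 of the 6 left vertices can be matched.

4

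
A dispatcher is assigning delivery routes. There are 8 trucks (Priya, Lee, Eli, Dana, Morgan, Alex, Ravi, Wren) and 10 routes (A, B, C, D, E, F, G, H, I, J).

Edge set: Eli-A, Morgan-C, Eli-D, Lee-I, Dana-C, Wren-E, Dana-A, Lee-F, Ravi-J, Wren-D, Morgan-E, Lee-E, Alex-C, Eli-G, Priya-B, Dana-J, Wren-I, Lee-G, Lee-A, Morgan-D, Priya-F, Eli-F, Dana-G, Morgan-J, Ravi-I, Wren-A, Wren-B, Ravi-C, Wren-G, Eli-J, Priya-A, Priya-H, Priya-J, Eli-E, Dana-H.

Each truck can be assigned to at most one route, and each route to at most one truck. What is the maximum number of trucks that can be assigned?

8

For example, pair Priya→H, Lee→E, Eli→A, Dana→J, Morgan→D, Alex→C, Ravi→I, Wren→G.
All 8 trucks are matched, so no larger matching exists.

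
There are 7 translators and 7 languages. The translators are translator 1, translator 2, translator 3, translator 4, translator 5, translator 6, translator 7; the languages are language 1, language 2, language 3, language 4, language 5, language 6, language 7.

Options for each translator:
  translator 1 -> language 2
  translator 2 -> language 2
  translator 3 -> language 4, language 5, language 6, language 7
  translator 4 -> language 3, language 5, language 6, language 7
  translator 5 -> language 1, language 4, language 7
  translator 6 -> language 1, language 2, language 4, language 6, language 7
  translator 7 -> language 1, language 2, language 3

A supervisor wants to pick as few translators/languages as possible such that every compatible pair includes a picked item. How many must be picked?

6

{translator 3, translator 4, translator 5, translator 6, translator 7, language 2} is a vertex cover of size 6: every edge has an endpoint in this set.
No smaller cover exists because translator 1–language 2, translator 3–language 6, translator 4–language 3, translator 5–language 4, translator 6–language 7, translator 7–language 1 is a matching of size 6, and a cover must include an endpoint of each of these disjoint edges (König's theorem).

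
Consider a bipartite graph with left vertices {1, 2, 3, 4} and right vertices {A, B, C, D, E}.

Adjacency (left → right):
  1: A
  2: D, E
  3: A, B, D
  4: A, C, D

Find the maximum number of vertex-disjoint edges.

For example, pair 1-A, 2-E, 3-B, 4-C.
This saturates every left vertex, so 4 is the maximum.

4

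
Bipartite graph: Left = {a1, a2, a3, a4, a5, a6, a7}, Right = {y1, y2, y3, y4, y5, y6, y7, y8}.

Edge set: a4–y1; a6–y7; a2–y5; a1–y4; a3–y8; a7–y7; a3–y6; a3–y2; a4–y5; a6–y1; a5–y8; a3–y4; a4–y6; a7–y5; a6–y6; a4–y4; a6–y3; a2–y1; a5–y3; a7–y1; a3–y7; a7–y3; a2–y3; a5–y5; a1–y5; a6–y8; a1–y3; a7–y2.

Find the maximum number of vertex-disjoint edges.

7

For example, pair a1→y5, a2→y1, a3→y6, a4→y4, a5→y8, a6→y3, a7→y7.
This saturates every left vertex, so 7 is the maximum.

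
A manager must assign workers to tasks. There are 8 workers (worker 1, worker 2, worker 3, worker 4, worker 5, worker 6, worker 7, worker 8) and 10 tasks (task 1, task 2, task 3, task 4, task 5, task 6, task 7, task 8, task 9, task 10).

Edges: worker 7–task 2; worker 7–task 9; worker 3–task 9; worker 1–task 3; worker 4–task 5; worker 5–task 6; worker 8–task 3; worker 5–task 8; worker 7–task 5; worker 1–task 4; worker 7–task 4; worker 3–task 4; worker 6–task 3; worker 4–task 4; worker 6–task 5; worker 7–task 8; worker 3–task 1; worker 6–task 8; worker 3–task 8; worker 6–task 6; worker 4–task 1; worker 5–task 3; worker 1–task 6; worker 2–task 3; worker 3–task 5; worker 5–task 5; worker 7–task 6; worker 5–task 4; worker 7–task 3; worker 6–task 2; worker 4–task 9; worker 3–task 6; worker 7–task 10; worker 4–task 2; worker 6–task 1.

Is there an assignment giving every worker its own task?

No

The set {worker 2, worker 8} has only 1 neighbour ({task 3}), so by Hall's theorem at most 7 of the 8 workers can be matched.
Hence no matching covers every worker.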